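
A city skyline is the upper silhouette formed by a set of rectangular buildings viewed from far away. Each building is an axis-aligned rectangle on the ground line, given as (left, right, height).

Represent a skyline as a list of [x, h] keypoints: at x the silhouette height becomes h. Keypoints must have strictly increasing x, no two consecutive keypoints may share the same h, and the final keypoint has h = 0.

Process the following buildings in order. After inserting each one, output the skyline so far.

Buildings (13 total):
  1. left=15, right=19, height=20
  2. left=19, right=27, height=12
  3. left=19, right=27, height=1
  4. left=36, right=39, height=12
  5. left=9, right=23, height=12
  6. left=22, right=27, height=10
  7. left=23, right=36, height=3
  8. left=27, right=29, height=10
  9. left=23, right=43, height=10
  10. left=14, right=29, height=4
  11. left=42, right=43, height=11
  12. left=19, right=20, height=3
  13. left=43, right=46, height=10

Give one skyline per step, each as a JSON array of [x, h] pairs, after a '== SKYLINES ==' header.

== SKYLINES ==
[[15,20],[19,0]]
[[15,20],[19,12],[27,0]]
[[15,20],[19,12],[27,0]]
[[15,20],[19,12],[27,0],[36,12],[39,0]]
[[9,12],[15,20],[19,12],[27,0],[36,12],[39,0]]
[[9,12],[15,20],[19,12],[27,0],[36,12],[39,0]]
[[9,12],[15,20],[19,12],[27,3],[36,12],[39,0]]
[[9,12],[15,20],[19,12],[27,10],[29,3],[36,12],[39,0]]
[[9,12],[15,20],[19,12],[27,10],[36,12],[39,10],[43,0]]
[[9,12],[15,20],[19,12],[27,10],[36,12],[39,10],[43,0]]
[[9,12],[15,20],[19,12],[27,10],[36,12],[39,10],[42,11],[43,0]]
[[9,12],[15,20],[19,12],[27,10],[36,12],[39,10],[42,11],[43,0]]
[[9,12],[15,20],[19,12],[27,10],[36,12],[39,10],[42,11],[43,10],[46,0]]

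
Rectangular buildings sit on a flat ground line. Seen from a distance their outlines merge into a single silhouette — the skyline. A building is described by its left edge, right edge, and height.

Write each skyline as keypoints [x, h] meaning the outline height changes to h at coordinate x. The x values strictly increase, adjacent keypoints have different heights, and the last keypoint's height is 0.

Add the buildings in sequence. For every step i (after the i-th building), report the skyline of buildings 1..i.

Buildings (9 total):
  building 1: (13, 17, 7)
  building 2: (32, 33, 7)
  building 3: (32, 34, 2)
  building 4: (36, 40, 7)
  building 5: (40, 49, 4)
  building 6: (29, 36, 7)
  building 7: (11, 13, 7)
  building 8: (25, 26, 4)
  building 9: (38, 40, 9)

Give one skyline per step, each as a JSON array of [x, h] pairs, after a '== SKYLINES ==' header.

== SKYLINES ==
[[13,7],[17,0]]
[[13,7],[17,0],[32,7],[33,0]]
[[13,7],[17,0],[32,7],[33,2],[34,0]]
[[13,7],[17,0],[32,7],[33,2],[34,0],[36,7],[40,0]]
[[13,7],[17,0],[32,7],[33,2],[34,0],[36,7],[40,4],[49,0]]
[[13,7],[17,0],[29,7],[40,4],[49,0]]
[[11,7],[17,0],[29,7],[40,4],[49,0]]
[[11,7],[17,0],[25,4],[26,0],[29,7],[40,4],[49,0]]
[[11,7],[17,0],[25,4],[26,0],[29,7],[38,9],[40,4],[49,0]]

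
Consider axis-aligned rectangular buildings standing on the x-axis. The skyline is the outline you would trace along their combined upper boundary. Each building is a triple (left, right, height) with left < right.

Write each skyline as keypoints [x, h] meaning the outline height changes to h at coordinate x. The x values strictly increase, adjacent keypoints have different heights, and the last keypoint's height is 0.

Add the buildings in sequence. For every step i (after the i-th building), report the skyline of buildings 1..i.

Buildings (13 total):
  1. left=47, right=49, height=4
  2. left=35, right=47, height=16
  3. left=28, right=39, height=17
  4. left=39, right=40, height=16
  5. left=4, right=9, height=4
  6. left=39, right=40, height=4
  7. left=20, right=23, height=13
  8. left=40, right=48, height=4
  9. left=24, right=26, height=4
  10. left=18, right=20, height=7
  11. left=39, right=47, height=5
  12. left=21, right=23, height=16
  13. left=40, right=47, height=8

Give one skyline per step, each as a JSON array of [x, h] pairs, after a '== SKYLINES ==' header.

== SKYLINES ==
[[47,4],[49,0]]
[[35,16],[47,4],[49,0]]
[[28,17],[39,16],[47,4],[49,0]]
[[28,17],[39,16],[47,4],[49,0]]
[[4,4],[9,0],[28,17],[39,16],[47,4],[49,0]]
[[4,4],[9,0],[28,17],[39,16],[47,4],[49,0]]
[[4,4],[9,0],[20,13],[23,0],[28,17],[39,16],[47,4],[49,0]]
[[4,4],[9,0],[20,13],[23,0],[28,17],[39,16],[47,4],[49,0]]
[[4,4],[9,0],[20,13],[23,0],[24,4],[26,0],[28,17],[39,16],[47,4],[49,0]]
[[4,4],[9,0],[18,7],[20,13],[23,0],[24,4],[26,0],[28,17],[39,16],[47,4],[49,0]]
[[4,4],[9,0],[18,7],[20,13],[23,0],[24,4],[26,0],[28,17],[39,16],[47,4],[49,0]]
[[4,4],[9,0],[18,7],[20,13],[21,16],[23,0],[24,4],[26,0],[28,17],[39,16],[47,4],[49,0]]
[[4,4],[9,0],[18,7],[20,13],[21,16],[23,0],[24,4],[26,0],[28,17],[39,16],[47,4],[49,0]]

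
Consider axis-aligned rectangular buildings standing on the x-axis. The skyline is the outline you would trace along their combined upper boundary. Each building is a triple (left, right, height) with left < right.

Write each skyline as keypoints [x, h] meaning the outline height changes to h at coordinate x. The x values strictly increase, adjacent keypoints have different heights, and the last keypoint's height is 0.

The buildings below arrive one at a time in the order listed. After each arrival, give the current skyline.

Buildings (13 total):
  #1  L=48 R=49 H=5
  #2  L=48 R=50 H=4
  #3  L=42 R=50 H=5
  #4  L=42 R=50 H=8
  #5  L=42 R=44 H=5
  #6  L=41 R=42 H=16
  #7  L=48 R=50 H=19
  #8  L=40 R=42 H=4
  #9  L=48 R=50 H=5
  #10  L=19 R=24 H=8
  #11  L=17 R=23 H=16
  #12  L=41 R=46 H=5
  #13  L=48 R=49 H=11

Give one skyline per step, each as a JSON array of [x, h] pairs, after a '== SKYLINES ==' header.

== SKYLINES ==
[[48,5],[49,0]]
[[48,5],[49,4],[50,0]]
[[42,5],[50,0]]
[[42,8],[50,0]]
[[42,8],[50,0]]
[[41,16],[42,8],[50,0]]
[[41,16],[42,8],[48,19],[50,0]]
[[40,4],[41,16],[42,8],[48,19],[50,0]]
[[40,4],[41,16],[42,8],[48,19],[50,0]]
[[19,8],[24,0],[40,4],[41,16],[42,8],[48,19],[50,0]]
[[17,16],[23,8],[24,0],[40,4],[41,16],[42,8],[48,19],[50,0]]
[[17,16],[23,8],[24,0],[40,4],[41,16],[42,8],[48,19],[50,0]]
[[17,16],[23,8],[24,0],[40,4],[41,16],[42,8],[48,19],[50,0]]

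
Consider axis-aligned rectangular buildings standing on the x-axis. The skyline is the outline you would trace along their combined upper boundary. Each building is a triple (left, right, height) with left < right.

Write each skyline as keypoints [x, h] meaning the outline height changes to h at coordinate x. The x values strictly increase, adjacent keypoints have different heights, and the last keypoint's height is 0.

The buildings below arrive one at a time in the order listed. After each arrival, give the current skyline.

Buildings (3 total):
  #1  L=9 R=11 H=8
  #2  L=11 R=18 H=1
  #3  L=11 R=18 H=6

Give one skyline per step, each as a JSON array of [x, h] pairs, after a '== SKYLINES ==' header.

== SKYLINES ==
[[9,8],[11,0]]
[[9,8],[11,1],[18,0]]
[[9,8],[11,6],[18,0]]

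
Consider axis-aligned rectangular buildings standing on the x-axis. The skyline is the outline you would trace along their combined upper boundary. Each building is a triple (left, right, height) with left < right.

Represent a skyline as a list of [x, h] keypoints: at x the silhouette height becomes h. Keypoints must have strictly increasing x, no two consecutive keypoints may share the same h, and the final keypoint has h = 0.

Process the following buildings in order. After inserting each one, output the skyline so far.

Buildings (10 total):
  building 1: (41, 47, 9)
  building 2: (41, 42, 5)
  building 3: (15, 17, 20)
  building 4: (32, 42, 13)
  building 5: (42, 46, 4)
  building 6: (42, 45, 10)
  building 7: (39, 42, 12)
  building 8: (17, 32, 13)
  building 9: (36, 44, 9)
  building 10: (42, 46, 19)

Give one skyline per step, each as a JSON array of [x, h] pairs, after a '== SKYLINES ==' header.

== SKYLINES ==
[[41,9],[47,0]]
[[41,9],[47,0]]
[[15,20],[17,0],[41,9],[47,0]]
[[15,20],[17,0],[32,13],[42,9],[47,0]]
[[15,20],[17,0],[32,13],[42,9],[47,0]]
[[15,20],[17,0],[32,13],[42,10],[45,9],[47,0]]
[[15,20],[17,0],[32,13],[42,10],[45,9],[47,0]]
[[15,20],[17,13],[42,10],[45,9],[47,0]]
[[15,20],[17,13],[42,10],[45,9],[47,0]]
[[15,20],[17,13],[42,19],[46,9],[47,0]]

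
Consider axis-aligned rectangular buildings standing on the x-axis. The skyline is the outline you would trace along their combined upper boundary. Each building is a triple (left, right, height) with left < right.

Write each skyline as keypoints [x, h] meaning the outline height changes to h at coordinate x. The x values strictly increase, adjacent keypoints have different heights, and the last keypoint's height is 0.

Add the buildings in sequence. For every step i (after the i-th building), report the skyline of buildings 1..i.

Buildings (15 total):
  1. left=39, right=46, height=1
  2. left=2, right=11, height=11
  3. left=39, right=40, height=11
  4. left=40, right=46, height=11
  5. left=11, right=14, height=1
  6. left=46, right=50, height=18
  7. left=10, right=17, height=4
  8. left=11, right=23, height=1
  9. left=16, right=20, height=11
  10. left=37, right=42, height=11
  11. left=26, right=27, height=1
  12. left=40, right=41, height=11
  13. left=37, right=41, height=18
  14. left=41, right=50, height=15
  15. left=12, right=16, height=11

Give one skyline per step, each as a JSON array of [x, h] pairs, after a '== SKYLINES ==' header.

== SKYLINES ==
[[39,1],[46,0]]
[[2,11],[11,0],[39,1],[46,0]]
[[2,11],[11,0],[39,11],[40,1],[46,0]]
[[2,11],[11,0],[39,11],[46,0]]
[[2,11],[11,1],[14,0],[39,11],[46,0]]
[[2,11],[11,1],[14,0],[39,11],[46,18],[50,0]]
[[2,11],[11,4],[17,0],[39,11],[46,18],[50,0]]
[[2,11],[11,4],[17,1],[23,0],[39,11],[46,18],[50,0]]
[[2,11],[11,4],[16,11],[20,1],[23,0],[39,11],[46,18],[50,0]]
[[2,11],[11,4],[16,11],[20,1],[23,0],[37,11],[46,18],[50,0]]
[[2,11],[11,4],[16,11],[20,1],[23,0],[26,1],[27,0],[37,11],[46,18],[50,0]]
[[2,11],[11,4],[16,11],[20,1],[23,0],[26,1],[27,0],[37,11],[46,18],[50,0]]
[[2,11],[11,4],[16,11],[20,1],[23,0],[26,1],[27,0],[37,18],[41,11],[46,18],[50,0]]
[[2,11],[11,4],[16,11],[20,1],[23,0],[26,1],[27,0],[37,18],[41,15],[46,18],[50,0]]
[[2,11],[11,4],[12,11],[20,1],[23,0],[26,1],[27,0],[37,18],[41,15],[46,18],[50,0]]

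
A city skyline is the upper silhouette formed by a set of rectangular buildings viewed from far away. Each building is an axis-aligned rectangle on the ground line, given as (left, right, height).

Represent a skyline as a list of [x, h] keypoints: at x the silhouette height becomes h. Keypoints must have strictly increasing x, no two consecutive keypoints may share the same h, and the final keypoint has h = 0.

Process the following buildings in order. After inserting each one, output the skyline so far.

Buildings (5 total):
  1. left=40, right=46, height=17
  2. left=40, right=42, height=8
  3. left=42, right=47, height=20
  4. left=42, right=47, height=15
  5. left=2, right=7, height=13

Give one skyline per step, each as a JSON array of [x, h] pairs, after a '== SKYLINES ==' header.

== SKYLINES ==
[[40,17],[46,0]]
[[40,17],[46,0]]
[[40,17],[42,20],[47,0]]
[[40,17],[42,20],[47,0]]
[[2,13],[7,0],[40,17],[42,20],[47,0]]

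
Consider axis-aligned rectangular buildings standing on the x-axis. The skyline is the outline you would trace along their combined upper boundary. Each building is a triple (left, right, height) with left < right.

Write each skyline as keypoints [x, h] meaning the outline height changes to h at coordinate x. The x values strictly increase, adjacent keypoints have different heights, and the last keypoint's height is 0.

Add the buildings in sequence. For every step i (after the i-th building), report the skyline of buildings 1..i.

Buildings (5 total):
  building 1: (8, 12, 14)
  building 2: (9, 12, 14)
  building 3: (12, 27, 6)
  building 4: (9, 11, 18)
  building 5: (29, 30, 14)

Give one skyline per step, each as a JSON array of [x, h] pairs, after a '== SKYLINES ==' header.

== SKYLINES ==
[[8,14],[12,0]]
[[8,14],[12,0]]
[[8,14],[12,6],[27,0]]
[[8,14],[9,18],[11,14],[12,6],[27,0]]
[[8,14],[9,18],[11,14],[12,6],[27,0],[29,14],[30,0]]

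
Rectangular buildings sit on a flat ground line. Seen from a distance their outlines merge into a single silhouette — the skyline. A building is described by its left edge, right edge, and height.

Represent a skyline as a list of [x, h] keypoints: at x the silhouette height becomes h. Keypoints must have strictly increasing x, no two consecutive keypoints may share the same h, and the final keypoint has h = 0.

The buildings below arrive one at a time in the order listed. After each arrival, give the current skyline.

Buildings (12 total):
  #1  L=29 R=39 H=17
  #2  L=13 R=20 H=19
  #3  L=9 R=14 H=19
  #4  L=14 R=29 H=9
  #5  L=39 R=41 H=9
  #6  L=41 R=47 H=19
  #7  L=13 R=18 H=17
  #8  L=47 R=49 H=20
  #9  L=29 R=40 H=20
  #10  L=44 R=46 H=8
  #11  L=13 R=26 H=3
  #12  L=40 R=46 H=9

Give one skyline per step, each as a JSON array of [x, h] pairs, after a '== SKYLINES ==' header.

== SKYLINES ==
[[29,17],[39,0]]
[[13,19],[20,0],[29,17],[39,0]]
[[9,19],[20,0],[29,17],[39,0]]
[[9,19],[20,9],[29,17],[39,0]]
[[9,19],[20,9],[29,17],[39,9],[41,0]]
[[9,19],[20,9],[29,17],[39,9],[41,19],[47,0]]
[[9,19],[20,9],[29,17],[39,9],[41,19],[47,0]]
[[9,19],[20,9],[29,17],[39,9],[41,19],[47,20],[49,0]]
[[9,19],[20,9],[29,20],[40,9],[41,19],[47,20],[49,0]]
[[9,19],[20,9],[29,20],[40,9],[41,19],[47,20],[49,0]]
[[9,19],[20,9],[29,20],[40,9],[41,19],[47,20],[49,0]]
[[9,19],[20,9],[29,20],[40,9],[41,19],[47,20],[49,0]]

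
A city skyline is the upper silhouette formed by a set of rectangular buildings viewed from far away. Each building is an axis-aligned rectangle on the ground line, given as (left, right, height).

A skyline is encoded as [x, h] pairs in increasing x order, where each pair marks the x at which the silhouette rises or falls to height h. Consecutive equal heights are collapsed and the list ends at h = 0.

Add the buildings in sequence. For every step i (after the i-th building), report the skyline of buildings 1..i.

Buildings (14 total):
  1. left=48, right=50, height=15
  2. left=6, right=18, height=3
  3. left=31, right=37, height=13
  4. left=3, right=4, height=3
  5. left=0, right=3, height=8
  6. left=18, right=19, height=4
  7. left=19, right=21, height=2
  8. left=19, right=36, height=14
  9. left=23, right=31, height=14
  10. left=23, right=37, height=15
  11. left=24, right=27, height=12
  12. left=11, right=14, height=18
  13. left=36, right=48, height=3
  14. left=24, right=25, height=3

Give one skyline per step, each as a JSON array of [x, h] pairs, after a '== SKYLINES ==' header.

== SKYLINES ==
[[48,15],[50,0]]
[[6,3],[18,0],[48,15],[50,0]]
[[6,3],[18,0],[31,13],[37,0],[48,15],[50,0]]
[[3,3],[4,0],[6,3],[18,0],[31,13],[37,0],[48,15],[50,0]]
[[0,8],[3,3],[4,0],[6,3],[18,0],[31,13],[37,0],[48,15],[50,0]]
[[0,8],[3,3],[4,0],[6,3],[18,4],[19,0],[31,13],[37,0],[48,15],[50,0]]
[[0,8],[3,3],[4,0],[6,3],[18,4],[19,2],[21,0],[31,13],[37,0],[48,15],[50,0]]
[[0,8],[3,3],[4,0],[6,3],[18,4],[19,14],[36,13],[37,0],[48,15],[50,0]]
[[0,8],[3,3],[4,0],[6,3],[18,4],[19,14],[36,13],[37,0],[48,15],[50,0]]
[[0,8],[3,3],[4,0],[6,3],[18,4],[19,14],[23,15],[37,0],[48,15],[50,0]]
[[0,8],[3,3],[4,0],[6,3],[18,4],[19,14],[23,15],[37,0],[48,15],[50,0]]
[[0,8],[3,3],[4,0],[6,3],[11,18],[14,3],[18,4],[19,14],[23,15],[37,0],[48,15],[50,0]]
[[0,8],[3,3],[4,0],[6,3],[11,18],[14,3],[18,4],[19,14],[23,15],[37,3],[48,15],[50,0]]
[[0,8],[3,3],[4,0],[6,3],[11,18],[14,3],[18,4],[19,14],[23,15],[37,3],[48,15],[50,0]]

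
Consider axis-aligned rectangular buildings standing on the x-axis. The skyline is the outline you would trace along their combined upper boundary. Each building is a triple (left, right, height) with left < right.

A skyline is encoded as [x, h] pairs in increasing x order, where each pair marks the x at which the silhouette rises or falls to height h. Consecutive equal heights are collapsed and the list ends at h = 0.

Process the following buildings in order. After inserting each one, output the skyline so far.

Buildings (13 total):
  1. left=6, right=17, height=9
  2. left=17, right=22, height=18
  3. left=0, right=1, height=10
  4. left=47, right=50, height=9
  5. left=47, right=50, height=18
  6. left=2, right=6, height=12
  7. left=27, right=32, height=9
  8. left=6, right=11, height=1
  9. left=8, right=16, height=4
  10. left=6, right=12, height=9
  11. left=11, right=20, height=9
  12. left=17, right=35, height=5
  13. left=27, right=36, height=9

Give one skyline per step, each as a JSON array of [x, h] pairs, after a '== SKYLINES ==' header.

== SKYLINES ==
[[6,9],[17,0]]
[[6,9],[17,18],[22,0]]
[[0,10],[1,0],[6,9],[17,18],[22,0]]
[[0,10],[1,0],[6,9],[17,18],[22,0],[47,9],[50,0]]
[[0,10],[1,0],[6,9],[17,18],[22,0],[47,18],[50,0]]
[[0,10],[1,0],[2,12],[6,9],[17,18],[22,0],[47,18],[50,0]]
[[0,10],[1,0],[2,12],[6,9],[17,18],[22,0],[27,9],[32,0],[47,18],[50,0]]
[[0,10],[1,0],[2,12],[6,9],[17,18],[22,0],[27,9],[32,0],[47,18],[50,0]]
[[0,10],[1,0],[2,12],[6,9],[17,18],[22,0],[27,9],[32,0],[47,18],[50,0]]
[[0,10],[1,0],[2,12],[6,9],[17,18],[22,0],[27,9],[32,0],[47,18],[50,0]]
[[0,10],[1,0],[2,12],[6,9],[17,18],[22,0],[27,9],[32,0],[47,18],[50,0]]
[[0,10],[1,0],[2,12],[6,9],[17,18],[22,5],[27,9],[32,5],[35,0],[47,18],[50,0]]
[[0,10],[1,0],[2,12],[6,9],[17,18],[22,5],[27,9],[36,0],[47,18],[50,0]]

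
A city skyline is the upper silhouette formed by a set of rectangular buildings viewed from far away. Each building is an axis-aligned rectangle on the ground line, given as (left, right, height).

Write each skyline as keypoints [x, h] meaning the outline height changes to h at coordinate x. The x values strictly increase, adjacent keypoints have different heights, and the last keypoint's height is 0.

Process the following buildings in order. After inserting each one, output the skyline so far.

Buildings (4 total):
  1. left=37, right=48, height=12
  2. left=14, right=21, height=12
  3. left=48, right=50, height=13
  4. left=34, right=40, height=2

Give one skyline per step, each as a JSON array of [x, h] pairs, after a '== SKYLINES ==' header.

== SKYLINES ==
[[37,12],[48,0]]
[[14,12],[21,0],[37,12],[48,0]]
[[14,12],[21,0],[37,12],[48,13],[50,0]]
[[14,12],[21,0],[34,2],[37,12],[48,13],[50,0]]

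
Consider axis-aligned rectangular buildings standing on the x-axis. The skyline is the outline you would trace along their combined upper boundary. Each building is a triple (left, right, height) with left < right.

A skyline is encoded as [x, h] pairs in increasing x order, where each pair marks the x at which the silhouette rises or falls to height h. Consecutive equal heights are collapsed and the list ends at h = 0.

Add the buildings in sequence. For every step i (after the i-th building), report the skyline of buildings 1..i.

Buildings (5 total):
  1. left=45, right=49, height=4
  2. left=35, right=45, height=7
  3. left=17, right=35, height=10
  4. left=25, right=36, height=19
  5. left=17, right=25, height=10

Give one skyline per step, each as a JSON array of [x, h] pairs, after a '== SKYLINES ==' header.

== SKYLINES ==
[[45,4],[49,0]]
[[35,7],[45,4],[49,0]]
[[17,10],[35,7],[45,4],[49,0]]
[[17,10],[25,19],[36,7],[45,4],[49,0]]
[[17,10],[25,19],[36,7],[45,4],[49,0]]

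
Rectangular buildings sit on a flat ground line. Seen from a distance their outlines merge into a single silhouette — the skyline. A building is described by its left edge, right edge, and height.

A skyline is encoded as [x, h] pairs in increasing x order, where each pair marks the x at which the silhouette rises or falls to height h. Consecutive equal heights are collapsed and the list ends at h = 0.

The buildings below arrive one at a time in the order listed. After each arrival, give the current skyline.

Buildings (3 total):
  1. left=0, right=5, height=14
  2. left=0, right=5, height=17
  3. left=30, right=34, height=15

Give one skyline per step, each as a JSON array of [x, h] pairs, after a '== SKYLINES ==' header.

== SKYLINES ==
[[0,14],[5,0]]
[[0,17],[5,0]]
[[0,17],[5,0],[30,15],[34,0]]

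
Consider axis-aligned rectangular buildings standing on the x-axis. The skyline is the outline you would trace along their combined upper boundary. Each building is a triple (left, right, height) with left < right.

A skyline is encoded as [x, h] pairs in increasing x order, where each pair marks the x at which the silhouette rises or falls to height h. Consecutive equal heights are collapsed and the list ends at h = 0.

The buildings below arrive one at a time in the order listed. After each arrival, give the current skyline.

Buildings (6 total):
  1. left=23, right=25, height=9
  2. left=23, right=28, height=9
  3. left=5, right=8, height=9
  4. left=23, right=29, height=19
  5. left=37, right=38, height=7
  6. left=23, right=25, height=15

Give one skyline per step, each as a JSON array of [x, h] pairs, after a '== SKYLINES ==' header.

== SKYLINES ==
[[23,9],[25,0]]
[[23,9],[28,0]]
[[5,9],[8,0],[23,9],[28,0]]
[[5,9],[8,0],[23,19],[29,0]]
[[5,9],[8,0],[23,19],[29,0],[37,7],[38,0]]
[[5,9],[8,0],[23,19],[29,0],[37,7],[38,0]]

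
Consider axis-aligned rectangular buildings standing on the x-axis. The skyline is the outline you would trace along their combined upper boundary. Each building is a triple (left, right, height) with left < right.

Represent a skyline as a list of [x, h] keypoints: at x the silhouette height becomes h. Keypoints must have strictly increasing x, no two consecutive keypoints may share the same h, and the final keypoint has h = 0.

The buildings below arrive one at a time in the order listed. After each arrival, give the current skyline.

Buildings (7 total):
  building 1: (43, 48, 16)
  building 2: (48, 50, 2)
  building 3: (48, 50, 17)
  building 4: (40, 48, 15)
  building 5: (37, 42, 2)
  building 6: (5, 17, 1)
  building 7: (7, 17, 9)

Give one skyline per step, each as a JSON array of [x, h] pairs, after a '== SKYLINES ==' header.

== SKYLINES ==
[[43,16],[48,0]]
[[43,16],[48,2],[50,0]]
[[43,16],[48,17],[50,0]]
[[40,15],[43,16],[48,17],[50,0]]
[[37,2],[40,15],[43,16],[48,17],[50,0]]
[[5,1],[17,0],[37,2],[40,15],[43,16],[48,17],[50,0]]
[[5,1],[7,9],[17,0],[37,2],[40,15],[43,16],[48,17],[50,0]]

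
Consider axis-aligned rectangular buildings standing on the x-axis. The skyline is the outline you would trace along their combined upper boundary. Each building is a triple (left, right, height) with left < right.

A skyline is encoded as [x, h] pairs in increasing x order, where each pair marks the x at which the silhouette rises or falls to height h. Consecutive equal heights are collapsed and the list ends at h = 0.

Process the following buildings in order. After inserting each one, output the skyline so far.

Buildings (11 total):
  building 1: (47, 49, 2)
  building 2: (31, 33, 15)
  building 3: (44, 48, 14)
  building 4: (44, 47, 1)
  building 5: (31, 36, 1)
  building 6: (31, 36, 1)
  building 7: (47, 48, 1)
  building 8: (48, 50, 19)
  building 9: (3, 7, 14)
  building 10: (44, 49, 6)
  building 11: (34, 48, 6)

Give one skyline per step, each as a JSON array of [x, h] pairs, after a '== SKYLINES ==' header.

== SKYLINES ==
[[47,2],[49,0]]
[[31,15],[33,0],[47,2],[49,0]]
[[31,15],[33,0],[44,14],[48,2],[49,0]]
[[31,15],[33,0],[44,14],[48,2],[49,0]]
[[31,15],[33,1],[36,0],[44,14],[48,2],[49,0]]
[[31,15],[33,1],[36,0],[44,14],[48,2],[49,0]]
[[31,15],[33,1],[36,0],[44,14],[48,2],[49,0]]
[[31,15],[33,1],[36,0],[44,14],[48,19],[50,0]]
[[3,14],[7,0],[31,15],[33,1],[36,0],[44,14],[48,19],[50,0]]
[[3,14],[7,0],[31,15],[33,1],[36,0],[44,14],[48,19],[50,0]]
[[3,14],[7,0],[31,15],[33,1],[34,6],[44,14],[48,19],[50,0]]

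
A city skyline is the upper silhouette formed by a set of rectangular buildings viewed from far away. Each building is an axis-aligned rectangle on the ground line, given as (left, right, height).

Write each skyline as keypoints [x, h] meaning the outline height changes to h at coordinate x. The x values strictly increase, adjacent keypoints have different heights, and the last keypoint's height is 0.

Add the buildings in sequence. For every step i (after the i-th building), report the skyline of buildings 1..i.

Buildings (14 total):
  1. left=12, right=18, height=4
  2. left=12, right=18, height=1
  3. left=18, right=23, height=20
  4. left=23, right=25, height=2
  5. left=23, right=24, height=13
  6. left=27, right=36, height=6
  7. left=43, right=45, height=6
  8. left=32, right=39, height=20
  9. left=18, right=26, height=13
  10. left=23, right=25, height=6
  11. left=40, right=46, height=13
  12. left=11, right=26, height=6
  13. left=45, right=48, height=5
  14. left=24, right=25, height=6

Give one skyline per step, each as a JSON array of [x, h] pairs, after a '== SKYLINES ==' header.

== SKYLINES ==
[[12,4],[18,0]]
[[12,4],[18,0]]
[[12,4],[18,20],[23,0]]
[[12,4],[18,20],[23,2],[25,0]]
[[12,4],[18,20],[23,13],[24,2],[25,0]]
[[12,4],[18,20],[23,13],[24,2],[25,0],[27,6],[36,0]]
[[12,4],[18,20],[23,13],[24,2],[25,0],[27,6],[36,0],[43,6],[45,0]]
[[12,4],[18,20],[23,13],[24,2],[25,0],[27,6],[32,20],[39,0],[43,6],[45,0]]
[[12,4],[18,20],[23,13],[26,0],[27,6],[32,20],[39,0],[43,6],[45,0]]
[[12,4],[18,20],[23,13],[26,0],[27,6],[32,20],[39,0],[43,6],[45,0]]
[[12,4],[18,20],[23,13],[26,0],[27,6],[32,20],[39,0],[40,13],[46,0]]
[[11,6],[18,20],[23,13],[26,0],[27,6],[32,20],[39,0],[40,13],[46,0]]
[[11,6],[18,20],[23,13],[26,0],[27,6],[32,20],[39,0],[40,13],[46,5],[48,0]]
[[11,6],[18,20],[23,13],[26,0],[27,6],[32,20],[39,0],[40,13],[46,5],[48,0]]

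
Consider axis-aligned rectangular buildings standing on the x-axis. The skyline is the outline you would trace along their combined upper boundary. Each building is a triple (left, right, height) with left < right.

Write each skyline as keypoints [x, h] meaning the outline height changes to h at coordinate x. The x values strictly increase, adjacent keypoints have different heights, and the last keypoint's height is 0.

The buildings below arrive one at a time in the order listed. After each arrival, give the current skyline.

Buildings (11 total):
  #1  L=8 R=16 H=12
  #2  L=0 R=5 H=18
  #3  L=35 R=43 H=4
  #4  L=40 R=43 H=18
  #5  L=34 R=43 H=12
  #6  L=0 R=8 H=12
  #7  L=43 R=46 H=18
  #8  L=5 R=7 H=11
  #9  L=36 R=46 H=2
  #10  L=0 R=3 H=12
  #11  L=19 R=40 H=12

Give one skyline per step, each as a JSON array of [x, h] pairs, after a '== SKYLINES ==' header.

== SKYLINES ==
[[8,12],[16,0]]
[[0,18],[5,0],[8,12],[16,0]]
[[0,18],[5,0],[8,12],[16,0],[35,4],[43,0]]
[[0,18],[5,0],[8,12],[16,0],[35,4],[40,18],[43,0]]
[[0,18],[5,0],[8,12],[16,0],[34,12],[40,18],[43,0]]
[[0,18],[5,12],[16,0],[34,12],[40,18],[43,0]]
[[0,18],[5,12],[16,0],[34,12],[40,18],[46,0]]
[[0,18],[5,12],[16,0],[34,12],[40,18],[46,0]]
[[0,18],[5,12],[16,0],[34,12],[40,18],[46,0]]
[[0,18],[5,12],[16,0],[34,12],[40,18],[46,0]]
[[0,18],[5,12],[16,0],[19,12],[40,18],[46,0]]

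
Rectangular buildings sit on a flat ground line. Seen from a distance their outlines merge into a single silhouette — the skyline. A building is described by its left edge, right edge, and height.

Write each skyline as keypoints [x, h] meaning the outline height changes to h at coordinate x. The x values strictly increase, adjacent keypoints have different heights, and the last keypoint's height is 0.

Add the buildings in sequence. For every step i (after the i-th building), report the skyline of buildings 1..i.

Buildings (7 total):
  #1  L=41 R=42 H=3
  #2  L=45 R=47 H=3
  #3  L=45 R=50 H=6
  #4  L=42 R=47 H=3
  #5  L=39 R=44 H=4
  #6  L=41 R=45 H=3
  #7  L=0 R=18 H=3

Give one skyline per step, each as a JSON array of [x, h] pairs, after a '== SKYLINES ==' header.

== SKYLINES ==
[[41,3],[42,0]]
[[41,3],[42,0],[45,3],[47,0]]
[[41,3],[42,0],[45,6],[50,0]]
[[41,3],[45,6],[50,0]]
[[39,4],[44,3],[45,6],[50,0]]
[[39,4],[44,3],[45,6],[50,0]]
[[0,3],[18,0],[39,4],[44,3],[45,6],[50,0]]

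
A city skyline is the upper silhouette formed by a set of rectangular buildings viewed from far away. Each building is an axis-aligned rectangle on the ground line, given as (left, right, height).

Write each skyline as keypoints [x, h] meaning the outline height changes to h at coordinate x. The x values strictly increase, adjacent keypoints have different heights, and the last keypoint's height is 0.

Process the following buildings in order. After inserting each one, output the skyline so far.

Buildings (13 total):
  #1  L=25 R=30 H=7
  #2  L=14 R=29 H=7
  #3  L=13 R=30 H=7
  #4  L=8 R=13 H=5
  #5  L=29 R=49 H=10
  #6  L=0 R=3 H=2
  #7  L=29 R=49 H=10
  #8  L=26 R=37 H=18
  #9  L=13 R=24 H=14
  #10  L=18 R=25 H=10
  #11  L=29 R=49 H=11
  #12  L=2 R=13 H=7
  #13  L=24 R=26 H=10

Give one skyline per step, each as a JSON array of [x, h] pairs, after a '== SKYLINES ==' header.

== SKYLINES ==
[[25,7],[30,0]]
[[14,7],[30,0]]
[[13,7],[30,0]]
[[8,5],[13,7],[30,0]]
[[8,5],[13,7],[29,10],[49,0]]
[[0,2],[3,0],[8,5],[13,7],[29,10],[49,0]]
[[0,2],[3,0],[8,5],[13,7],[29,10],[49,0]]
[[0,2],[3,0],[8,5],[13,7],[26,18],[37,10],[49,0]]
[[0,2],[3,0],[8,5],[13,14],[24,7],[26,18],[37,10],[49,0]]
[[0,2],[3,0],[8,5],[13,14],[24,10],[25,7],[26,18],[37,10],[49,0]]
[[0,2],[3,0],[8,5],[13,14],[24,10],[25,7],[26,18],[37,11],[49,0]]
[[0,2],[2,7],[13,14],[24,10],[25,7],[26,18],[37,11],[49,0]]
[[0,2],[2,7],[13,14],[24,10],[26,18],[37,11],[49,0]]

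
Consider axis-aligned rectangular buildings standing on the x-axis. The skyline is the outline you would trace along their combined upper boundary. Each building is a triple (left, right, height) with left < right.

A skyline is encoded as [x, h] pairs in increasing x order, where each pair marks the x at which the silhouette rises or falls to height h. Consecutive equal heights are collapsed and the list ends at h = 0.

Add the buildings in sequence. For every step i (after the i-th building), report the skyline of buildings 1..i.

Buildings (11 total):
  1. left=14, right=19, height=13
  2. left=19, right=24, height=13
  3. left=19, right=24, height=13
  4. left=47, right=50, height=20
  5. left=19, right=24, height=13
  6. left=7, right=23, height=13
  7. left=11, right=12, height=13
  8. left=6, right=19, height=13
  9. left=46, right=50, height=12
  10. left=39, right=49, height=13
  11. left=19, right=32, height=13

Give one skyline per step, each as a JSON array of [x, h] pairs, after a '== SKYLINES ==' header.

== SKYLINES ==
[[14,13],[19,0]]
[[14,13],[24,0]]
[[14,13],[24,0]]
[[14,13],[24,0],[47,20],[50,0]]
[[14,13],[24,0],[47,20],[50,0]]
[[7,13],[24,0],[47,20],[50,0]]
[[7,13],[24,0],[47,20],[50,0]]
[[6,13],[24,0],[47,20],[50,0]]
[[6,13],[24,0],[46,12],[47,20],[50,0]]
[[6,13],[24,0],[39,13],[47,20],[50,0]]
[[6,13],[32,0],[39,13],[47,20],[50,0]]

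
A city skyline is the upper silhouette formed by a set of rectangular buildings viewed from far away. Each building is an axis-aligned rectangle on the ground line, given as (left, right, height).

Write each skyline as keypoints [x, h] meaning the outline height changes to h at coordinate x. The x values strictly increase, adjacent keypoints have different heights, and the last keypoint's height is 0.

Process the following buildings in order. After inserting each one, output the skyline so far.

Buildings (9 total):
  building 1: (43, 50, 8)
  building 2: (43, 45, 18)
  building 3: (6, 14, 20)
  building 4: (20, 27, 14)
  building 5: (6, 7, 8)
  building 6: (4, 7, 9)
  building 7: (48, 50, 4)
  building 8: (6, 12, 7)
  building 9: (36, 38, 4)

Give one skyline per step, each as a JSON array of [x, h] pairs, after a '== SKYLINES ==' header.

== SKYLINES ==
[[43,8],[50,0]]
[[43,18],[45,8],[50,0]]
[[6,20],[14,0],[43,18],[45,8],[50,0]]
[[6,20],[14,0],[20,14],[27,0],[43,18],[45,8],[50,0]]
[[6,20],[14,0],[20,14],[27,0],[43,18],[45,8],[50,0]]
[[4,9],[6,20],[14,0],[20,14],[27,0],[43,18],[45,8],[50,0]]
[[4,9],[6,20],[14,0],[20,14],[27,0],[43,18],[45,8],[50,0]]
[[4,9],[6,20],[14,0],[20,14],[27,0],[43,18],[45,8],[50,0]]
[[4,9],[6,20],[14,0],[20,14],[27,0],[36,4],[38,0],[43,18],[45,8],[50,0]]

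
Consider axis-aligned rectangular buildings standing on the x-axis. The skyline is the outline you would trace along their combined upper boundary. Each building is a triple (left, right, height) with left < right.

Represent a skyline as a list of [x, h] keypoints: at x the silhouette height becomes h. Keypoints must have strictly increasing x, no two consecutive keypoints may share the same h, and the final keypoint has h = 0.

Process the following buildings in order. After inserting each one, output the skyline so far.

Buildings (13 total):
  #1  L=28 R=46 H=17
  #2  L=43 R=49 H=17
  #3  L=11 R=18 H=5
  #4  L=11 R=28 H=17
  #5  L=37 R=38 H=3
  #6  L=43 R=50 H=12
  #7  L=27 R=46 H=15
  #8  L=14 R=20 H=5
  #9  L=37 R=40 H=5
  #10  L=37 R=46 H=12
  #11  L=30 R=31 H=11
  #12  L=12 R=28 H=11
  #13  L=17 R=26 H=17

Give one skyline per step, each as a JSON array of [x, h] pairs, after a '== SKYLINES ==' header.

== SKYLINES ==
[[28,17],[46,0]]
[[28,17],[49,0]]
[[11,5],[18,0],[28,17],[49,0]]
[[11,17],[49,0]]
[[11,17],[49,0]]
[[11,17],[49,12],[50,0]]
[[11,17],[49,12],[50,0]]
[[11,17],[49,12],[50,0]]
[[11,17],[49,12],[50,0]]
[[11,17],[49,12],[50,0]]
[[11,17],[49,12],[50,0]]
[[11,17],[49,12],[50,0]]
[[11,17],[49,12],[50,0]]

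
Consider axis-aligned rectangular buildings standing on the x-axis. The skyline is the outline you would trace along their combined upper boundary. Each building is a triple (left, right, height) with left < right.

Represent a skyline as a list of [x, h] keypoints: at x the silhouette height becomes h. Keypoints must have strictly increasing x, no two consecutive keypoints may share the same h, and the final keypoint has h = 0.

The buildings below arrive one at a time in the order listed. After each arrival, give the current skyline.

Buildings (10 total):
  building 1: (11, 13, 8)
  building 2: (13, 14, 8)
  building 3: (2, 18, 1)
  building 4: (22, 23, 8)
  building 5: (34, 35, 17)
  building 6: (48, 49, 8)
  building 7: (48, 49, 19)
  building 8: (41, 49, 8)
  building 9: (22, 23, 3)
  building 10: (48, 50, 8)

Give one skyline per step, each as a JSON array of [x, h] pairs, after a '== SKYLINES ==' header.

== SKYLINES ==
[[11,8],[13,0]]
[[11,8],[14,0]]
[[2,1],[11,8],[14,1],[18,0]]
[[2,1],[11,8],[14,1],[18,0],[22,8],[23,0]]
[[2,1],[11,8],[14,1],[18,0],[22,8],[23,0],[34,17],[35,0]]
[[2,1],[11,8],[14,1],[18,0],[22,8],[23,0],[34,17],[35,0],[48,8],[49,0]]
[[2,1],[11,8],[14,1],[18,0],[22,8],[23,0],[34,17],[35,0],[48,19],[49,0]]
[[2,1],[11,8],[14,1],[18,0],[22,8],[23,0],[34,17],[35,0],[41,8],[48,19],[49,0]]
[[2,1],[11,8],[14,1],[18,0],[22,8],[23,0],[34,17],[35,0],[41,8],[48,19],[49,0]]
[[2,1],[11,8],[14,1],[18,0],[22,8],[23,0],[34,17],[35,0],[41,8],[48,19],[49,8],[50,0]]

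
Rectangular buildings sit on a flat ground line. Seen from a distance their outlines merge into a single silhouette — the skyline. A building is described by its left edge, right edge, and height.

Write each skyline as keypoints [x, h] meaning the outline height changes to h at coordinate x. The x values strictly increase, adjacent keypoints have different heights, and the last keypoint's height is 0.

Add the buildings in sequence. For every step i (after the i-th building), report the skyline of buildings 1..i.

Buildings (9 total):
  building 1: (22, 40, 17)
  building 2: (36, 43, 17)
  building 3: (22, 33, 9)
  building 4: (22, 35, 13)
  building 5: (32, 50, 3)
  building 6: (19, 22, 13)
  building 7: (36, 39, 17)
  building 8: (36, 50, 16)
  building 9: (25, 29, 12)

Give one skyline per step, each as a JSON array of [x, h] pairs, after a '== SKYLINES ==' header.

== SKYLINES ==
[[22,17],[40,0]]
[[22,17],[43,0]]
[[22,17],[43,0]]
[[22,17],[43,0]]
[[22,17],[43,3],[50,0]]
[[19,13],[22,17],[43,3],[50,0]]
[[19,13],[22,17],[43,3],[50,0]]
[[19,13],[22,17],[43,16],[50,0]]
[[19,13],[22,17],[43,16],[50,0]]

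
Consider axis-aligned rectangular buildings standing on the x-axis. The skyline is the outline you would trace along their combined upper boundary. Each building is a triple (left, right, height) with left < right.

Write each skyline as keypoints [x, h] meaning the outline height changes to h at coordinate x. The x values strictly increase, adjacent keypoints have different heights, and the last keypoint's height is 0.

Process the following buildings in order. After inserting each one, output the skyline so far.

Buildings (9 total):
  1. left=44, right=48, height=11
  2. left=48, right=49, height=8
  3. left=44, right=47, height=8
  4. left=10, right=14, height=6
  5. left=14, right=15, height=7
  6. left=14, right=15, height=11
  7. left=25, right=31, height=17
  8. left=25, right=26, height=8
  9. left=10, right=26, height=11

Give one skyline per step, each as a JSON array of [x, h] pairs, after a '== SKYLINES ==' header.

== SKYLINES ==
[[44,11],[48,0]]
[[44,11],[48,8],[49,0]]
[[44,11],[48,8],[49,0]]
[[10,6],[14,0],[44,11],[48,8],[49,0]]
[[10,6],[14,7],[15,0],[44,11],[48,8],[49,0]]
[[10,6],[14,11],[15,0],[44,11],[48,8],[49,0]]
[[10,6],[14,11],[15,0],[25,17],[31,0],[44,11],[48,8],[49,0]]
[[10,6],[14,11],[15,0],[25,17],[31,0],[44,11],[48,8],[49,0]]
[[10,11],[25,17],[31,0],[44,11],[48,8],[49,0]]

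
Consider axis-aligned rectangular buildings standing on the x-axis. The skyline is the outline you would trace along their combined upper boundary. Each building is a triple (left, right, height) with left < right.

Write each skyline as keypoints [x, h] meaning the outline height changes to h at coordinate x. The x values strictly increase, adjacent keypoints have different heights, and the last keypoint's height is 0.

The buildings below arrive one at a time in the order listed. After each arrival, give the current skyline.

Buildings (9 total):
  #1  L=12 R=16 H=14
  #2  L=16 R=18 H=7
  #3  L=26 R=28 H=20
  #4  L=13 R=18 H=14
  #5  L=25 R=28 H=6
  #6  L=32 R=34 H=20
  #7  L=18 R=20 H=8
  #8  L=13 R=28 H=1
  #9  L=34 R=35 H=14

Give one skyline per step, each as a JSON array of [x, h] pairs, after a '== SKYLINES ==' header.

== SKYLINES ==
[[12,14],[16,0]]
[[12,14],[16,7],[18,0]]
[[12,14],[16,7],[18,0],[26,20],[28,0]]
[[12,14],[18,0],[26,20],[28,0]]
[[12,14],[18,0],[25,6],[26,20],[28,0]]
[[12,14],[18,0],[25,6],[26,20],[28,0],[32,20],[34,0]]
[[12,14],[18,8],[20,0],[25,6],[26,20],[28,0],[32,20],[34,0]]
[[12,14],[18,8],[20,1],[25,6],[26,20],[28,0],[32,20],[34,0]]
[[12,14],[18,8],[20,1],[25,6],[26,20],[28,0],[32,20],[34,14],[35,0]]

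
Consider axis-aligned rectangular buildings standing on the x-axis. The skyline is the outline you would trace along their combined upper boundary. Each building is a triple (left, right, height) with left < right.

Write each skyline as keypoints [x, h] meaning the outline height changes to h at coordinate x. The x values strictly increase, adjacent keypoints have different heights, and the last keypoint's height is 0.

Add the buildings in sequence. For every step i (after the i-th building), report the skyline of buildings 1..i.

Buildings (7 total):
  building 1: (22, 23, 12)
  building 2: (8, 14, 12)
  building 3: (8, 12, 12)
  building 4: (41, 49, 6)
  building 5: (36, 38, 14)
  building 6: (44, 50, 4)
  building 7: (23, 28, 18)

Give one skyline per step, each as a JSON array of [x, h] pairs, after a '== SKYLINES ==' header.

== SKYLINES ==
[[22,12],[23,0]]
[[8,12],[14,0],[22,12],[23,0]]
[[8,12],[14,0],[22,12],[23,0]]
[[8,12],[14,0],[22,12],[23,0],[41,6],[49,0]]
[[8,12],[14,0],[22,12],[23,0],[36,14],[38,0],[41,6],[49,0]]
[[8,12],[14,0],[22,12],[23,0],[36,14],[38,0],[41,6],[49,4],[50,0]]
[[8,12],[14,0],[22,12],[23,18],[28,0],[36,14],[38,0],[41,6],[49,4],[50,0]]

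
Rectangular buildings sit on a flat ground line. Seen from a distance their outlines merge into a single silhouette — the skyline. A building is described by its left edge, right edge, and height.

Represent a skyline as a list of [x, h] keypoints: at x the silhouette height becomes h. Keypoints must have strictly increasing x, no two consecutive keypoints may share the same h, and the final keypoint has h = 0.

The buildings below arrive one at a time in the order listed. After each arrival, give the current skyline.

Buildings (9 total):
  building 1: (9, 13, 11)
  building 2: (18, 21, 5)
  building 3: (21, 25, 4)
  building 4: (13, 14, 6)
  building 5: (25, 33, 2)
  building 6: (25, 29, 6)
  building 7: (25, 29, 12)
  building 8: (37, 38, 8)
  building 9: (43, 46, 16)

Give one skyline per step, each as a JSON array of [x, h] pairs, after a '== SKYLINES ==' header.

== SKYLINES ==
[[9,11],[13,0]]
[[9,11],[13,0],[18,5],[21,0]]
[[9,11],[13,0],[18,5],[21,4],[25,0]]
[[9,11],[13,6],[14,0],[18,5],[21,4],[25,0]]
[[9,11],[13,6],[14,0],[18,5],[21,4],[25,2],[33,0]]
[[9,11],[13,6],[14,0],[18,5],[21,4],[25,6],[29,2],[33,0]]
[[9,11],[13,6],[14,0],[18,5],[21,4],[25,12],[29,2],[33,0]]
[[9,11],[13,6],[14,0],[18,5],[21,4],[25,12],[29,2],[33,0],[37,8],[38,0]]
[[9,11],[13,6],[14,0],[18,5],[21,4],[25,12],[29,2],[33,0],[37,8],[38,0],[43,16],[46,0]]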